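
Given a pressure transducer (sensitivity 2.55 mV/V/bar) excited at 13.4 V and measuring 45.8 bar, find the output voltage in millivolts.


Output = sensitivity * Vex * P.
Vout = 2.55 * 13.4 * 45.8
Vout = 34.17 * 45.8
Vout = 1564.99 mV

1564.99 mV


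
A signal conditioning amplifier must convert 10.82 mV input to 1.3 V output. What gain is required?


Gain = Vout / Vin (converting to same units).
G = 1.3 V / 10.82 mV
G = 1300.0 mV / 10.82 mV
G = 120.15

120.15


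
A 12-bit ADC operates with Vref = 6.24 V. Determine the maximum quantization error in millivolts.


The maximum quantization error is +/- LSB/2.
LSB = Vref / 2^n = 6.24 / 4096 = 0.00152344 V
Max error = LSB / 2 = 0.00152344 / 2 = 0.00076172 V
Max error = 0.7617 mV

0.7617 mV


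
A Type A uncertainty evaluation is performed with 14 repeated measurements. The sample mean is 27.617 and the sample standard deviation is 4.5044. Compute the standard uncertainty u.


The standard uncertainty for Type A evaluation is u = s / sqrt(n).
u = 4.5044 / sqrt(14)
u = 4.5044 / 3.7417
u = 1.2039

1.2039


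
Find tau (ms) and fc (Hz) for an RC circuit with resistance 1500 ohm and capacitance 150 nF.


Time constant: tau = R * C.
tau = 1500 * 1.50e-07 = 0.000225 s
tau = 0.225 ms
Cutoff frequency: fc = 1 / (2*pi*R*C).
fc = 1 / (2*pi*0.000225) = 707.36 Hz

tau = 0.225 ms, fc = 707.36 Hz


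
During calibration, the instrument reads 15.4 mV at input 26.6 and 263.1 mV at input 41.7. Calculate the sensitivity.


Sensitivity = (y2 - y1) / (x2 - x1).
S = (263.1 - 15.4) / (41.7 - 26.6)
S = 247.7 / 15.1
S = 16.404 mV/unit

16.404 mV/unit


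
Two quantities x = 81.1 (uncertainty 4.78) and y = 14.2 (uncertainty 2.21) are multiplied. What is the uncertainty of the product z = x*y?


For a product z = x*y, the relative uncertainty is:
uz/z = sqrt((ux/x)^2 + (uy/y)^2)
Relative uncertainties: ux/x = 4.78/81.1 = 0.05894
uy/y = 2.21/14.2 = 0.155634
z = 81.1 * 14.2 = 1151.6
uz = 1151.6 * sqrt(0.05894^2 + 0.155634^2) = 191.653

191.653


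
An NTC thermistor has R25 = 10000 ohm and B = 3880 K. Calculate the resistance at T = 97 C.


NTC thermistor equation: Rt = R25 * exp(B * (1/T - 1/T25)).
T in Kelvin: 370.15 K, T25 = 298.15 K
1/T - 1/T25 = 1/370.15 - 1/298.15 = -0.00065241
B * (1/T - 1/T25) = 3880 * -0.00065241 = -2.5313
Rt = 10000 * exp(-2.5313) = 795.5 ohm

795.5 ohm


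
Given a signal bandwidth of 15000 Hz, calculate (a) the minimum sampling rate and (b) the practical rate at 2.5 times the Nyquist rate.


By Nyquist theorem, fs_min = 2 * fmax.
fs_min = 2 * 15000 = 30000 Hz
Practical rate = 2.5 * fs_min = 2.5 * 30000 = 75000 Hz

fs_min = 30000 Hz, fs_practical = 75000 Hz


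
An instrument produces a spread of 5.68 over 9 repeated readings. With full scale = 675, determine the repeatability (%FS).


Repeatability = (spread / full scale) * 100%.
R = (5.68 / 675) * 100
R = 0.841 %FS

0.841 %FS


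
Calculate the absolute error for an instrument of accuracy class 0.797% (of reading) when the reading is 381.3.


Absolute error = (accuracy% / 100) * reading.
Error = (0.797 / 100) * 381.3
Error = 0.00797 * 381.3
Error = 3.039

3.039


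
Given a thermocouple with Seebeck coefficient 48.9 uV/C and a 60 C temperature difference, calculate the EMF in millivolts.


The thermocouple output V = sensitivity * dT.
V = 48.9 uV/C * 60 C
V = 2934.0 uV
V = 2.934 mV

2.934 mV


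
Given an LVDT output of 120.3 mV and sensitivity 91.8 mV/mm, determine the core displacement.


Displacement = Vout / sensitivity.
d = 120.3 / 91.8
d = 1.31 mm

1.31 mm


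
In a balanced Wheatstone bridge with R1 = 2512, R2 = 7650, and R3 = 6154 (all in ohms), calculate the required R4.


At balance: R1*R4 = R2*R3, so R4 = R2*R3/R1.
R4 = 7650 * 6154 / 2512
R4 = 47078100 / 2512
R4 = 18741.28 ohm

18741.28 ohm


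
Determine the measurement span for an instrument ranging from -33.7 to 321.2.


Span = upper range - lower range.
Span = 321.2 - (-33.7)
Span = 354.9

354.9


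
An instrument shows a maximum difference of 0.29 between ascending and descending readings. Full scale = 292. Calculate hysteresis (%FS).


Hysteresis = (max difference / full scale) * 100%.
H = (0.29 / 292) * 100
H = 0.099 %FS

0.099 %FS


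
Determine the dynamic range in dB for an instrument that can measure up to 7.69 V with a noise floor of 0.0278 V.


Dynamic range = 20 * log10(Vmax / Vnoise).
DR = 20 * log10(7.69 / 0.0278)
DR = 20 * log10(276.62)
DR = 48.84 dB

48.84 dB


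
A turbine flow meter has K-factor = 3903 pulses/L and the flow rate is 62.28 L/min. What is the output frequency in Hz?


Frequency = K * Q / 60 (converting L/min to L/s).
f = 3903 * 62.28 / 60
f = 243078.84 / 60
f = 4051.31 Hz

4051.31 Hz


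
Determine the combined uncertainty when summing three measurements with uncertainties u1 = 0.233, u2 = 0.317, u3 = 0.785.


For a sum of independent quantities, uc = sqrt(u1^2 + u2^2 + u3^2).
uc = sqrt(0.233^2 + 0.317^2 + 0.785^2)
uc = sqrt(0.054289 + 0.100489 + 0.616225)
uc = 0.8781

0.8781


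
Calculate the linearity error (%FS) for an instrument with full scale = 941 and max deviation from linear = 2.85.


Linearity error = (max deviation / full scale) * 100%.
Linearity = (2.85 / 941) * 100
Linearity = 0.303 %FS

0.303 %FS


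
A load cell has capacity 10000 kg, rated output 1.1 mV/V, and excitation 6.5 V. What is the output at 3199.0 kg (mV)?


Vout = rated_output * Vex * (load / capacity).
Vout = 1.1 * 6.5 * (3199.0 / 10000)
Vout = 1.1 * 6.5 * 0.3199
Vout = 2.287 mV

2.287 mV


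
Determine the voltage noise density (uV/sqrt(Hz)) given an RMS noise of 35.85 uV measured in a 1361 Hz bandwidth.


Noise spectral density = Vrms / sqrt(BW).
NSD = 35.85 / sqrt(1361)
NSD = 35.85 / 36.8917
NSD = 0.9718 uV/sqrt(Hz)

0.9718 uV/sqrt(Hz)


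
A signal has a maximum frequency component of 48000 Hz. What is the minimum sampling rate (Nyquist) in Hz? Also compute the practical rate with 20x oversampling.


By Nyquist theorem, fs_min = 2 * fmax.
fs_min = 2 * 48000 = 96000 Hz
Practical rate = 20 * fs_min = 20 * 96000 = 1920000 Hz

fs_min = 96000 Hz, fs_practical = 1920000 Hz


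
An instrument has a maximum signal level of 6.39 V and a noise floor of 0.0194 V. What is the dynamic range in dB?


Dynamic range = 20 * log10(Vmax / Vnoise).
DR = 20 * log10(6.39 / 0.0194)
DR = 20 * log10(329.38)
DR = 50.35 dB

50.35 dB


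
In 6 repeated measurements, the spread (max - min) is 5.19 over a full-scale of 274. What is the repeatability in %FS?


Repeatability = (spread / full scale) * 100%.
R = (5.19 / 274) * 100
R = 1.894 %FS

1.894 %FS


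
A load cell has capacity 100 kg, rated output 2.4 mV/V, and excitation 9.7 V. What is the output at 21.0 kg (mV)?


Vout = rated_output * Vex * (load / capacity).
Vout = 2.4 * 9.7 * (21.0 / 100)
Vout = 2.4 * 9.7 * 0.21
Vout = 4.889 mV

4.889 mV


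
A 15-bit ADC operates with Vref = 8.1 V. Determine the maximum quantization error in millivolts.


The maximum quantization error is +/- LSB/2.
LSB = Vref / 2^n = 8.1 / 32768 = 0.00024719 V
Max error = LSB / 2 = 0.00024719 / 2 = 0.0001236 V
Max error = 0.1236 mV

0.1236 mV


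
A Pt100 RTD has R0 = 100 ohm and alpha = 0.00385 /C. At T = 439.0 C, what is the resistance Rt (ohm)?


The RTD equation: Rt = R0 * (1 + alpha * T).
Rt = 100 * (1 + 0.00385 * 439.0)
Rt = 100 * (1 + 1.69015)
Rt = 100 * 2.69015
Rt = 269.015 ohm

269.015 ohm


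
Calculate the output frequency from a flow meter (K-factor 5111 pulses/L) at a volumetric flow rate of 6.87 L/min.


Frequency = K * Q / 60 (converting L/min to L/s).
f = 5111 * 6.87 / 60
f = 35112.57 / 60
f = 585.21 Hz

585.21 Hz


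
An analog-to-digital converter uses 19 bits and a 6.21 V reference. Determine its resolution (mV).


The resolution (LSB) of an ADC is Vref / 2^n.
LSB = 6.21 / 2^19
LSB = 6.21 / 524288
LSB = 1.184e-05 V = 0.01184464 mV

0.01184464 mV


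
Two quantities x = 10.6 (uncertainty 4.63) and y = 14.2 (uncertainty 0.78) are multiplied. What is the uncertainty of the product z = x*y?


For a product z = x*y, the relative uncertainty is:
uz/z = sqrt((ux/x)^2 + (uy/y)^2)
Relative uncertainties: ux/x = 4.63/10.6 = 0.436792
uy/y = 0.78/14.2 = 0.05493
z = 10.6 * 14.2 = 150.5
uz = 150.5 * sqrt(0.436792^2 + 0.05493^2) = 66.264

66.264


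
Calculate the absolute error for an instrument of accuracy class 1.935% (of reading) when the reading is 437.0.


Absolute error = (accuracy% / 100) * reading.
Error = (1.935 / 100) * 437.0
Error = 0.01935 * 437.0
Error = 8.4559

8.4559


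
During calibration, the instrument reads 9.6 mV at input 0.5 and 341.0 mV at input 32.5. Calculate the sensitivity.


Sensitivity = (y2 - y1) / (x2 - x1).
S = (341.0 - 9.6) / (32.5 - 0.5)
S = 331.4 / 32.0
S = 10.3562 mV/unit

10.3562 mV/unit


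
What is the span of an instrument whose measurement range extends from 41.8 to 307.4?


Span = upper range - lower range.
Span = 307.4 - (41.8)
Span = 265.6

265.6


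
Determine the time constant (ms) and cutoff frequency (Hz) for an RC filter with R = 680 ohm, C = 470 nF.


Time constant: tau = R * C.
tau = 680 * 4.70e-07 = 0.0003196 s
tau = 0.3196 ms
Cutoff frequency: fc = 1 / (2*pi*R*C).
fc = 1 / (2*pi*0.0003196) = 497.98 Hz

tau = 0.3196 ms, fc = 497.98 Hz


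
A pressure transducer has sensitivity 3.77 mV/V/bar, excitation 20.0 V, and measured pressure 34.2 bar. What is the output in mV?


Output = sensitivity * Vex * P.
Vout = 3.77 * 20.0 * 34.2
Vout = 75.4 * 34.2
Vout = 2578.68 mV

2578.68 mV


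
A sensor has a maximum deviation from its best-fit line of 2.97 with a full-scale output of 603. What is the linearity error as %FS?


Linearity error = (max deviation / full scale) * 100%.
Linearity = (2.97 / 603) * 100
Linearity = 0.493 %FS

0.493 %FS


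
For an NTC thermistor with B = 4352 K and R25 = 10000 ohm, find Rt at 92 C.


NTC thermistor equation: Rt = R25 * exp(B * (1/T - 1/T25)).
T in Kelvin: 365.15 K, T25 = 298.15 K
1/T - 1/T25 = 1/365.15 - 1/298.15 = -0.00061542
B * (1/T - 1/T25) = 4352 * -0.00061542 = -2.6783
Rt = 10000 * exp(-2.6783) = 686.8 ohm

686.8 ohm


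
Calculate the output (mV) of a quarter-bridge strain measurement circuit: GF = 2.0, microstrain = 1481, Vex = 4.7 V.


Quarter bridge output: Vout = (GF * epsilon * Vex) / 4.
Vout = (2.0 * 1481e-6 * 4.7) / 4
Vout = 0.0139214 / 4 V
Vout = 0.00348035 V = 3.4803 mV

3.4803 mV


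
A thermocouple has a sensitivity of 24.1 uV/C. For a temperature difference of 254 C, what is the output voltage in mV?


The thermocouple output V = sensitivity * dT.
V = 24.1 uV/C * 254 C
V = 6121.4 uV
V = 6.121 mV

6.121 mV


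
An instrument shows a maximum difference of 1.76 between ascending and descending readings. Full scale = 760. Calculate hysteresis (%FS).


Hysteresis = (max difference / full scale) * 100%.
H = (1.76 / 760) * 100
H = 0.232 %FS

0.232 %FS


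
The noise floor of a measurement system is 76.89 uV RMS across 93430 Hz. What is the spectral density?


Noise spectral density = Vrms / sqrt(BW).
NSD = 76.89 / sqrt(93430)
NSD = 76.89 / 305.6632
NSD = 0.2516 uV/sqrt(Hz)

0.2516 uV/sqrt(Hz)


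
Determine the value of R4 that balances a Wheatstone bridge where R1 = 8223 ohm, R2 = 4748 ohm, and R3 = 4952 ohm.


At balance: R1*R4 = R2*R3, so R4 = R2*R3/R1.
R4 = 4748 * 4952 / 8223
R4 = 23512096 / 8223
R4 = 2859.31 ohm

2859.31 ohm


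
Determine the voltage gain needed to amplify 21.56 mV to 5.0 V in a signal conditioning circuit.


Gain = Vout / Vin (converting to same units).
G = 5.0 V / 21.56 mV
G = 5000.0 mV / 21.56 mV
G = 231.91

231.91


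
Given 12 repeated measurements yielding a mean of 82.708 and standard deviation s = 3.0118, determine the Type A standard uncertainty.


The standard uncertainty for Type A evaluation is u = s / sqrt(n).
u = 3.0118 / sqrt(12)
u = 3.0118 / 3.4641
u = 0.8694

0.8694


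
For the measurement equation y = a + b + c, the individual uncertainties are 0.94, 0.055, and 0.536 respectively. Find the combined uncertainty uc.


For a sum of independent quantities, uc = sqrt(u1^2 + u2^2 + u3^2).
uc = sqrt(0.94^2 + 0.055^2 + 0.536^2)
uc = sqrt(0.8836 + 0.003025 + 0.287296)
uc = 1.0835

1.0835


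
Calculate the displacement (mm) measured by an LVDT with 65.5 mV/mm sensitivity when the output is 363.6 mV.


Displacement = Vout / sensitivity.
d = 363.6 / 65.5
d = 5.551 mm

5.551 mm


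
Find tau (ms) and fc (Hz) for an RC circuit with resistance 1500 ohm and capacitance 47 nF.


Time constant: tau = R * C.
tau = 1500 * 4.70e-08 = 7.05e-05 s
tau = 0.0705 ms
Cutoff frequency: fc = 1 / (2*pi*R*C).
fc = 1 / (2*pi*7.05e-05) = 2257.52 Hz

tau = 0.0705 ms, fc = 2257.52 Hz


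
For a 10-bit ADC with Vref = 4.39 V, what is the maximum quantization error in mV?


The maximum quantization error is +/- LSB/2.
LSB = Vref / 2^n = 4.39 / 1024 = 0.00428711 V
Max error = LSB / 2 = 0.00428711 / 2 = 0.00214355 V
Max error = 2.1436 mV

2.1436 mV


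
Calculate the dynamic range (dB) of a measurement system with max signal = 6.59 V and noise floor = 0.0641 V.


Dynamic range = 20 * log10(Vmax / Vnoise).
DR = 20 * log10(6.59 / 0.0641)
DR = 20 * log10(102.81)
DR = 40.24 dB

40.24 dB


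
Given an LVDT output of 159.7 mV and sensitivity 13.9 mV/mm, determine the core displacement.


Displacement = Vout / sensitivity.
d = 159.7 / 13.9
d = 11.489 mm

11.489 mm


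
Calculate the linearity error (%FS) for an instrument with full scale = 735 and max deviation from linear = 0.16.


Linearity error = (max deviation / full scale) * 100%.
Linearity = (0.16 / 735) * 100
Linearity = 0.022 %FS

0.022 %FS


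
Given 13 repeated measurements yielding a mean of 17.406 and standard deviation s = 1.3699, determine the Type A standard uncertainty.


The standard uncertainty for Type A evaluation is u = s / sqrt(n).
u = 1.3699 / sqrt(13)
u = 1.3699 / 3.6056
u = 0.3799

0.3799


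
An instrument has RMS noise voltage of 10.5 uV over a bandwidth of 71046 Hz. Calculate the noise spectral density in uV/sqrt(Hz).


Noise spectral density = Vrms / sqrt(BW).
NSD = 10.5 / sqrt(71046)
NSD = 10.5 / 266.5446
NSD = 0.0394 uV/sqrt(Hz)

0.0394 uV/sqrt(Hz)


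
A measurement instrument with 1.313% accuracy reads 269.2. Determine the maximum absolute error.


Absolute error = (accuracy% / 100) * reading.
Error = (1.313 / 100) * 269.2
Error = 0.01313 * 269.2
Error = 3.5346

3.5346


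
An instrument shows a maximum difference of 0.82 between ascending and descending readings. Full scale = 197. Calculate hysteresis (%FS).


Hysteresis = (max difference / full scale) * 100%.
H = (0.82 / 197) * 100
H = 0.416 %FS

0.416 %FS


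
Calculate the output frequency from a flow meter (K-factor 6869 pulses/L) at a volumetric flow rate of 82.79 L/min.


Frequency = K * Q / 60 (converting L/min to L/s).
f = 6869 * 82.79 / 60
f = 568684.51 / 60
f = 9478.08 Hz

9478.08 Hz


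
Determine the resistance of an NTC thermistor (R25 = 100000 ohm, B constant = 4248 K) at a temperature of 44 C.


NTC thermistor equation: Rt = R25 * exp(B * (1/T - 1/T25)).
T in Kelvin: 317.15 K, T25 = 298.15 K
1/T - 1/T25 = 1/317.15 - 1/298.15 = -0.00020093
B * (1/T - 1/T25) = 4248 * -0.00020093 = -0.8536
Rt = 100000 * exp(-0.8536) = 42589.2 ohm

42589.2 ohm


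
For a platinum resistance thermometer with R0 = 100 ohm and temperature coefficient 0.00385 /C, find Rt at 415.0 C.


The RTD equation: Rt = R0 * (1 + alpha * T).
Rt = 100 * (1 + 0.00385 * 415.0)
Rt = 100 * (1 + 1.59775)
Rt = 100 * 2.59775
Rt = 259.775 ohm

259.775 ohm


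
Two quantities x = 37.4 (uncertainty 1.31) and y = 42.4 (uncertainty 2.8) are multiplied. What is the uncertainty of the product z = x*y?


For a product z = x*y, the relative uncertainty is:
uz/z = sqrt((ux/x)^2 + (uy/y)^2)
Relative uncertainties: ux/x = 1.31/37.4 = 0.035027
uy/y = 2.8/42.4 = 0.066038
z = 37.4 * 42.4 = 1585.8
uz = 1585.8 * sqrt(0.035027^2 + 0.066038^2) = 118.539

118.539


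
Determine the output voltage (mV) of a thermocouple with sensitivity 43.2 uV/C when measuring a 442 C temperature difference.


The thermocouple output V = sensitivity * dT.
V = 43.2 uV/C * 442 C
V = 19094.4 uV
V = 19.094 mV

19.094 mV


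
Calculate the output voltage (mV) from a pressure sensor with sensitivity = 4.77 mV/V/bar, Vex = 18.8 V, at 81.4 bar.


Output = sensitivity * Vex * P.
Vout = 4.77 * 18.8 * 81.4
Vout = 89.676 * 81.4
Vout = 7299.63 mV

7299.63 mV


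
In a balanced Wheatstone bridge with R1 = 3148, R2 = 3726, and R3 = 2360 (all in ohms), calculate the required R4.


At balance: R1*R4 = R2*R3, so R4 = R2*R3/R1.
R4 = 3726 * 2360 / 3148
R4 = 8793360 / 3148
R4 = 2793.32 ohm

2793.32 ohm


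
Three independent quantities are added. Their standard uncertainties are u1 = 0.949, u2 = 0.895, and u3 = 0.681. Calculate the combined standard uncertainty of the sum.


For a sum of independent quantities, uc = sqrt(u1^2 + u2^2 + u3^2).
uc = sqrt(0.949^2 + 0.895^2 + 0.681^2)
uc = sqrt(0.900601 + 0.801025 + 0.463761)
uc = 1.4715

1.4715


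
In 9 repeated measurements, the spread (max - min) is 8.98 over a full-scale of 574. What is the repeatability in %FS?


Repeatability = (spread / full scale) * 100%.
R = (8.98 / 574) * 100
R = 1.564 %FS

1.564 %FS


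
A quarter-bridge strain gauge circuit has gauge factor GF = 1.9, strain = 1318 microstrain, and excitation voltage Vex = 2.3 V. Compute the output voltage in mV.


Quarter bridge output: Vout = (GF * epsilon * Vex) / 4.
Vout = (1.9 * 1318e-6 * 2.3) / 4
Vout = 0.00575966 / 4 V
Vout = 0.00143991 V = 1.4399 mV

1.4399 mV


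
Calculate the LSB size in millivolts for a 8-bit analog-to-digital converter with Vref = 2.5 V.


The resolution (LSB) of an ADC is Vref / 2^n.
LSB = 2.5 / 2^8
LSB = 2.5 / 256
LSB = 0.00976562 V = 9.765625 mV

9.765625 mV


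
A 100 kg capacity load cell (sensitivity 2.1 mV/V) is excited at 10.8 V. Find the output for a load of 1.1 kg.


Vout = rated_output * Vex * (load / capacity).
Vout = 2.1 * 10.8 * (1.1 / 100)
Vout = 2.1 * 10.8 * 0.011
Vout = 0.249 mV

0.249 mV


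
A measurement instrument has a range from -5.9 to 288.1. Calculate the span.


Span = upper range - lower range.
Span = 288.1 - (-5.9)
Span = 294.0

294.0


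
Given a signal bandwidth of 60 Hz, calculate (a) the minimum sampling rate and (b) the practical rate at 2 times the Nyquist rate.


By Nyquist theorem, fs_min = 2 * fmax.
fs_min = 2 * 60 = 120 Hz
Practical rate = 2 * fs_min = 2 * 120 = 240 Hz

fs_min = 120 Hz, fs_practical = 240 Hz


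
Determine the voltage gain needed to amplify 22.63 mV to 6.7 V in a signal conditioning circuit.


Gain = Vout / Vin (converting to same units).
G = 6.7 V / 22.63 mV
G = 6700.0 mV / 22.63 mV
G = 296.07

296.07


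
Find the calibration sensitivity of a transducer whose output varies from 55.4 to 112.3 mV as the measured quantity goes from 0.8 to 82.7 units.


Sensitivity = (y2 - y1) / (x2 - x1).
S = (112.3 - 55.4) / (82.7 - 0.8)
S = 56.9 / 81.9
S = 0.6947 mV/unit

0.6947 mV/unit


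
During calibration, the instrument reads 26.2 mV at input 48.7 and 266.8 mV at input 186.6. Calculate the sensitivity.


Sensitivity = (y2 - y1) / (x2 - x1).
S = (266.8 - 26.2) / (186.6 - 48.7)
S = 240.6 / 137.9
S = 1.7447 mV/unit

1.7447 mV/unit


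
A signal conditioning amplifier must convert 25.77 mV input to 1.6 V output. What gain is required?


Gain = Vout / Vin (converting to same units).
G = 1.6 V / 25.77 mV
G = 1600.0 mV / 25.77 mV
G = 62.09

62.09


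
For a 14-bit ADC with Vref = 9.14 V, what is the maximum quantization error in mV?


The maximum quantization error is +/- LSB/2.
LSB = Vref / 2^n = 9.14 / 16384 = 0.00055786 V
Max error = LSB / 2 = 0.00055786 / 2 = 0.00027893 V
Max error = 0.2789 mV

0.2789 mV


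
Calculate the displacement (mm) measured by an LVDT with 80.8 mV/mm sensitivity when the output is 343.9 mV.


Displacement = Vout / sensitivity.
d = 343.9 / 80.8
d = 4.256 mm

4.256 mm


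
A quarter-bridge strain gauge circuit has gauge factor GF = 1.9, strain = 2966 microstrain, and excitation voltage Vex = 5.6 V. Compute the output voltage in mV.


Quarter bridge output: Vout = (GF * epsilon * Vex) / 4.
Vout = (1.9 * 2966e-6 * 5.6) / 4
Vout = 0.03155824 / 4 V
Vout = 0.00788956 V = 7.8896 mV

7.8896 mV


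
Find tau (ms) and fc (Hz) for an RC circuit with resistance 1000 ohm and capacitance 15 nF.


Time constant: tau = R * C.
tau = 1000 * 1.50e-08 = 1.5e-05 s
tau = 0.015 ms
Cutoff frequency: fc = 1 / (2*pi*R*C).
fc = 1 / (2*pi*1.5e-05) = 10610.33 Hz

tau = 0.015 ms, fc = 10610.33 Hz


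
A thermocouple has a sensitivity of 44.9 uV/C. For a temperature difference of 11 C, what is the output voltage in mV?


The thermocouple output V = sensitivity * dT.
V = 44.9 uV/C * 11 C
V = 493.9 uV
V = 0.494 mV

0.494 mV


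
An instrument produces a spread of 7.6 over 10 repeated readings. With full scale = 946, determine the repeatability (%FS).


Repeatability = (spread / full scale) * 100%.
R = (7.6 / 946) * 100
R = 0.803 %FS

0.803 %FS


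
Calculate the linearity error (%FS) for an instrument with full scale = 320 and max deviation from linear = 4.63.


Linearity error = (max deviation / full scale) * 100%.
Linearity = (4.63 / 320) * 100
Linearity = 1.447 %FS

1.447 %FS


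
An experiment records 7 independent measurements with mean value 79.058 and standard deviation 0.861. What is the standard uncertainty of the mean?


The standard uncertainty for Type A evaluation is u = s / sqrt(n).
u = 0.861 / sqrt(7)
u = 0.861 / 2.6458
u = 0.3254

0.3254


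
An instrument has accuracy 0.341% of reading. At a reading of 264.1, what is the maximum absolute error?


Absolute error = (accuracy% / 100) * reading.
Error = (0.341 / 100) * 264.1
Error = 0.00341 * 264.1
Error = 0.9006

0.9006


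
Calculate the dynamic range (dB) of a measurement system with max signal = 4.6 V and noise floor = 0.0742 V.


Dynamic range = 20 * log10(Vmax / Vnoise).
DR = 20 * log10(4.6 / 0.0742)
DR = 20 * log10(61.99)
DR = 35.85 dB

35.85 dB


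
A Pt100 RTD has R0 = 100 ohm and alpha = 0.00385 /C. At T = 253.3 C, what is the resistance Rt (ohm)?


The RTD equation: Rt = R0 * (1 + alpha * T).
Rt = 100 * (1 + 0.00385 * 253.3)
Rt = 100 * (1 + 0.975205)
Rt = 100 * 1.975205
Rt = 197.52 ohm

197.52 ohm


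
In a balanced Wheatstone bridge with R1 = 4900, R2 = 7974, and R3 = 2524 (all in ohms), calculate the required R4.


At balance: R1*R4 = R2*R3, so R4 = R2*R3/R1.
R4 = 7974 * 2524 / 4900
R4 = 20126376 / 4900
R4 = 4107.42 ohm

4107.42 ohm


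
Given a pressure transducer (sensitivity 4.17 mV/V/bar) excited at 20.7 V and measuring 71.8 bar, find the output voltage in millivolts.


Output = sensitivity * Vex * P.
Vout = 4.17 * 20.7 * 71.8
Vout = 86.319 * 71.8
Vout = 6197.7 mV

6197.7 mV


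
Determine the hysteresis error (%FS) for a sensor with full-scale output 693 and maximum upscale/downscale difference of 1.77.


Hysteresis = (max difference / full scale) * 100%.
H = (1.77 / 693) * 100
H = 0.255 %FS

0.255 %FS


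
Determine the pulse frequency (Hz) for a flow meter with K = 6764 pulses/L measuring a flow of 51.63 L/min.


Frequency = K * Q / 60 (converting L/min to L/s).
f = 6764 * 51.63 / 60
f = 349225.32 / 60
f = 5820.42 Hz

5820.42 Hz


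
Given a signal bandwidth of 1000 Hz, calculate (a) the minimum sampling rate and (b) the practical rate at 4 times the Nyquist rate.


By Nyquist theorem, fs_min = 2 * fmax.
fs_min = 2 * 1000 = 2000 Hz
Practical rate = 4 * fs_min = 4 * 2000 = 8000 Hz

fs_min = 2000 Hz, fs_practical = 8000 Hz


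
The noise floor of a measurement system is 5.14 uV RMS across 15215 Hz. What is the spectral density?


Noise spectral density = Vrms / sqrt(BW).
NSD = 5.14 / sqrt(15215)
NSD = 5.14 / 123.3491
NSD = 0.0417 uV/sqrt(Hz)

0.0417 uV/sqrt(Hz)


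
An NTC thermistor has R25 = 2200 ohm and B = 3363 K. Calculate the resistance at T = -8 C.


NTC thermistor equation: Rt = R25 * exp(B * (1/T - 1/T25)).
T in Kelvin: 265.15 K, T25 = 298.15 K
1/T - 1/T25 = 1/265.15 - 1/298.15 = 0.00041743
B * (1/T - 1/T25) = 3363 * 0.00041743 = 1.4038
Rt = 2200 * exp(1.4038) = 8955.7 ohm

8955.7 ohm


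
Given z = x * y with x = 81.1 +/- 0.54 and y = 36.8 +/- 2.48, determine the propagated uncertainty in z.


For a product z = x*y, the relative uncertainty is:
uz/z = sqrt((ux/x)^2 + (uy/y)^2)
Relative uncertainties: ux/x = 0.54/81.1 = 0.006658
uy/y = 2.48/36.8 = 0.067391
z = 81.1 * 36.8 = 2984.5
uz = 2984.5 * sqrt(0.006658^2 + 0.067391^2) = 202.107

202.107


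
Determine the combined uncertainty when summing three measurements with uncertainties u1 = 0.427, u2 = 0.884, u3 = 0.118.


For a sum of independent quantities, uc = sqrt(u1^2 + u2^2 + u3^2).
uc = sqrt(0.427^2 + 0.884^2 + 0.118^2)
uc = sqrt(0.182329 + 0.781456 + 0.013924)
uc = 0.9888

0.9888


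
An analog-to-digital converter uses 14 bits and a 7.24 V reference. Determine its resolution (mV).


The resolution (LSB) of an ADC is Vref / 2^n.
LSB = 7.24 / 2^14
LSB = 7.24 / 16384
LSB = 0.00044189 V = 0.44189453 mV

0.44189453 mV


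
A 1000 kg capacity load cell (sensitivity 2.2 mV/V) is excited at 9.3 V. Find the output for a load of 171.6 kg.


Vout = rated_output * Vex * (load / capacity).
Vout = 2.2 * 9.3 * (171.6 / 1000)
Vout = 2.2 * 9.3 * 0.1716
Vout = 3.511 mV

3.511 mV


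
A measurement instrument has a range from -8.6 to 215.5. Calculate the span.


Span = upper range - lower range.
Span = 215.5 - (-8.6)
Span = 224.1

224.1


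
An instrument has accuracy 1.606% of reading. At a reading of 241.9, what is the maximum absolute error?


Absolute error = (accuracy% / 100) * reading.
Error = (1.606 / 100) * 241.9
Error = 0.01606 * 241.9
Error = 3.8849

3.8849


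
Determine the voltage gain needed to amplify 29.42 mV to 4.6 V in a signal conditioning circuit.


Gain = Vout / Vin (converting to same units).
G = 4.6 V / 29.42 mV
G = 4600.0 mV / 29.42 mV
G = 156.36

156.36


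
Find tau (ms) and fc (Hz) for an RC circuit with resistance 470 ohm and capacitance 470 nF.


Time constant: tau = R * C.
tau = 470 * 4.70e-07 = 0.0002209 s
tau = 0.2209 ms
Cutoff frequency: fc = 1 / (2*pi*R*C).
fc = 1 / (2*pi*0.0002209) = 720.48 Hz

tau = 0.2209 ms, fc = 720.48 Hz


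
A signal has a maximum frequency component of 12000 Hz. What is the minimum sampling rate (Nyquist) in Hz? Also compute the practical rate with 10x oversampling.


By Nyquist theorem, fs_min = 2 * fmax.
fs_min = 2 * 12000 = 24000 Hz
Practical rate = 10 * fs_min = 10 * 24000 = 240000 Hz

fs_min = 24000 Hz, fs_practical = 240000 Hz


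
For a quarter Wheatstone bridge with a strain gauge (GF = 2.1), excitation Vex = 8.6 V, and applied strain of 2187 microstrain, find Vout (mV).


Quarter bridge output: Vout = (GF * epsilon * Vex) / 4.
Vout = (2.1 * 2187e-6 * 8.6) / 4
Vout = 0.03949722 / 4 V
Vout = 0.0098743 V = 9.8743 mV

9.8743 mV


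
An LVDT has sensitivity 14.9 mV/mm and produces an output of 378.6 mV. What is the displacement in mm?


Displacement = Vout / sensitivity.
d = 378.6 / 14.9
d = 25.409 mm

25.409 mm


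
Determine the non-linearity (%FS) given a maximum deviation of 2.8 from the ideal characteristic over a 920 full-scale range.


Linearity error = (max deviation / full scale) * 100%.
Linearity = (2.8 / 920) * 100
Linearity = 0.304 %FS

0.304 %FS


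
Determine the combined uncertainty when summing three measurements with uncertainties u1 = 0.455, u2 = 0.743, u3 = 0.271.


For a sum of independent quantities, uc = sqrt(u1^2 + u2^2 + u3^2).
uc = sqrt(0.455^2 + 0.743^2 + 0.271^2)
uc = sqrt(0.207025 + 0.552049 + 0.073441)
uc = 0.9124

0.9124


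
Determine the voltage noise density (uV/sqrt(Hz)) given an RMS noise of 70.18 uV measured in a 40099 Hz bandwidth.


Noise spectral density = Vrms / sqrt(BW).
NSD = 70.18 / sqrt(40099)
NSD = 70.18 / 200.2473
NSD = 0.3505 uV/sqrt(Hz)

0.3505 uV/sqrt(Hz)


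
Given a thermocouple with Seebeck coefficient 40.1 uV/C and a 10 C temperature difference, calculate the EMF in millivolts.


The thermocouple output V = sensitivity * dT.
V = 40.1 uV/C * 10 C
V = 401.0 uV
V = 0.401 mV

0.401 mV


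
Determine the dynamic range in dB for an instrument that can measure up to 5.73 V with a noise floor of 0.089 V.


Dynamic range = 20 * log10(Vmax / Vnoise).
DR = 20 * log10(5.73 / 0.089)
DR = 20 * log10(64.38)
DR = 36.18 dB

36.18 dB


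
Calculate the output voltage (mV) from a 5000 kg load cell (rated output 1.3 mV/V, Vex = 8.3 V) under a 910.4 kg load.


Vout = rated_output * Vex * (load / capacity).
Vout = 1.3 * 8.3 * (910.4 / 5000)
Vout = 1.3 * 8.3 * 0.18208
Vout = 1.965 mV

1.965 mV


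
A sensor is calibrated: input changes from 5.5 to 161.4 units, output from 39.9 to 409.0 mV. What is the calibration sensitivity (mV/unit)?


Sensitivity = (y2 - y1) / (x2 - x1).
S = (409.0 - 39.9) / (161.4 - 5.5)
S = 369.1 / 155.9
S = 2.3675 mV/unit

2.3675 mV/unit


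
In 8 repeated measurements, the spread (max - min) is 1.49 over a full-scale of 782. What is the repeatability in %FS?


Repeatability = (spread / full scale) * 100%.
R = (1.49 / 782) * 100
R = 0.191 %FS

0.191 %FS


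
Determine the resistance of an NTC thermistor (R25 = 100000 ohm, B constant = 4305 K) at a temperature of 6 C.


NTC thermistor equation: Rt = R25 * exp(B * (1/T - 1/T25)).
T in Kelvin: 279.15 K, T25 = 298.15 K
1/T - 1/T25 = 1/279.15 - 1/298.15 = 0.00022829
B * (1/T - 1/T25) = 4305 * 0.00022829 = 0.9828
Rt = 100000 * exp(0.9828) = 267186.2 ohm

267186.2 ohm


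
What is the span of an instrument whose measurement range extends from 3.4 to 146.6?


Span = upper range - lower range.
Span = 146.6 - (3.4)
Span = 143.2

143.2


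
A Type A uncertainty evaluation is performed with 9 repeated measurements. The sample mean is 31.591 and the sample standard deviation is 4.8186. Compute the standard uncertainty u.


The standard uncertainty for Type A evaluation is u = s / sqrt(n).
u = 4.8186 / sqrt(9)
u = 4.8186 / 3.0
u = 1.6062

1.6062


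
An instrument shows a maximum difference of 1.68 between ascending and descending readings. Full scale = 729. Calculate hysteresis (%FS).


Hysteresis = (max difference / full scale) * 100%.
H = (1.68 / 729) * 100
H = 0.23 %FS

0.23 %FS


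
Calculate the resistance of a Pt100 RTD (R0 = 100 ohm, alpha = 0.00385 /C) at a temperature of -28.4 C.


The RTD equation: Rt = R0 * (1 + alpha * T).
Rt = 100 * (1 + 0.00385 * -28.4)
Rt = 100 * (1 + -0.10934)
Rt = 100 * 0.89066
Rt = 89.066 ohm

89.066 ohm


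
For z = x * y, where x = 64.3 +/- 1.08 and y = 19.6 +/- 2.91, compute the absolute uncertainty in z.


For a product z = x*y, the relative uncertainty is:
uz/z = sqrt((ux/x)^2 + (uy/y)^2)
Relative uncertainties: ux/x = 1.08/64.3 = 0.016796
uy/y = 2.91/19.6 = 0.148469
z = 64.3 * 19.6 = 1260.3
uz = 1260.3 * sqrt(0.016796^2 + 0.148469^2) = 188.307

188.307


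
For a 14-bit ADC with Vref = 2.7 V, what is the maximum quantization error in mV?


The maximum quantization error is +/- LSB/2.
LSB = Vref / 2^n = 2.7 / 16384 = 0.00016479 V
Max error = LSB / 2 = 0.00016479 / 2 = 8.24e-05 V
Max error = 0.0824 mV

0.0824 mV


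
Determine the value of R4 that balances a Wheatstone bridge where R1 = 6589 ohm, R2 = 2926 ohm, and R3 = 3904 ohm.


At balance: R1*R4 = R2*R3, so R4 = R2*R3/R1.
R4 = 2926 * 3904 / 6589
R4 = 11423104 / 6589
R4 = 1733.66 ohm

1733.66 ohm


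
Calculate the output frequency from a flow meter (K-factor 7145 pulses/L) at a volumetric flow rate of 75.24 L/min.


Frequency = K * Q / 60 (converting L/min to L/s).
f = 7145 * 75.24 / 60
f = 537589.8 / 60
f = 8959.83 Hz

8959.83 Hz


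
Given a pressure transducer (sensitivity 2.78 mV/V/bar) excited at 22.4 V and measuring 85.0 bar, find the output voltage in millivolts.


Output = sensitivity * Vex * P.
Vout = 2.78 * 22.4 * 85.0
Vout = 62.272 * 85.0
Vout = 5293.12 mV

5293.12 mV


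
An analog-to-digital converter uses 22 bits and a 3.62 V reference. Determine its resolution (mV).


The resolution (LSB) of an ADC is Vref / 2^n.
LSB = 3.62 / 2^22
LSB = 3.62 / 4194304
LSB = 8.6e-07 V = 0.00086308 mV

0.00086308 mV


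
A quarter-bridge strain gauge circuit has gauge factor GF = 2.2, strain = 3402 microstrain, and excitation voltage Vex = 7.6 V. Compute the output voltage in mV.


Quarter bridge output: Vout = (GF * epsilon * Vex) / 4.
Vout = (2.2 * 3402e-6 * 7.6) / 4
Vout = 0.05688144 / 4 V
Vout = 0.01422036 V = 14.2204 mV

14.2204 mV


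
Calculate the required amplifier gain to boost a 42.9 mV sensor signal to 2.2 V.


Gain = Vout / Vin (converting to same units).
G = 2.2 V / 42.9 mV
G = 2200.0 mV / 42.9 mV
G = 51.28

51.28


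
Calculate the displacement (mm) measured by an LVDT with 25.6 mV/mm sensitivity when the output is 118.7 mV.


Displacement = Vout / sensitivity.
d = 118.7 / 25.6
d = 4.637 mm

4.637 mm


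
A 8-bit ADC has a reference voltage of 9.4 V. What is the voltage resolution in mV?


The resolution (LSB) of an ADC is Vref / 2^n.
LSB = 9.4 / 2^8
LSB = 9.4 / 256
LSB = 0.03671875 V = 36.71875 mV

36.71875 mV


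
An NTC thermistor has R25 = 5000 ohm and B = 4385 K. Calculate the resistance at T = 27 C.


NTC thermistor equation: Rt = R25 * exp(B * (1/T - 1/T25)).
T in Kelvin: 300.15 K, T25 = 298.15 K
1/T - 1/T25 = 1/300.15 - 1/298.15 = -2.235e-05
B * (1/T - 1/T25) = 4385 * -2.235e-05 = -0.098
Rt = 5000 * exp(-0.098) = 4533.2 ohm

4533.2 ohm


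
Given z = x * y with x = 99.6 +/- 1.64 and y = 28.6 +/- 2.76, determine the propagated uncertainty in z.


For a product z = x*y, the relative uncertainty is:
uz/z = sqrt((ux/x)^2 + (uy/y)^2)
Relative uncertainties: ux/x = 1.64/99.6 = 0.016466
uy/y = 2.76/28.6 = 0.096503
z = 99.6 * 28.6 = 2848.6
uz = 2848.6 * sqrt(0.016466^2 + 0.096503^2) = 278.869

278.869


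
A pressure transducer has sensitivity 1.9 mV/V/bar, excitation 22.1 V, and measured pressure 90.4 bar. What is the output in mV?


Output = sensitivity * Vex * P.
Vout = 1.9 * 22.1 * 90.4
Vout = 41.99 * 90.4
Vout = 3795.9 mV

3795.9 mV


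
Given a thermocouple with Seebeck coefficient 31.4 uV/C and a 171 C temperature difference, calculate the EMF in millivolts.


The thermocouple output V = sensitivity * dT.
V = 31.4 uV/C * 171 C
V = 5369.4 uV
V = 5.369 mV

5.369 mV


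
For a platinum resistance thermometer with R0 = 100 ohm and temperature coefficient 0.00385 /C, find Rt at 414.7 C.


The RTD equation: Rt = R0 * (1 + alpha * T).
Rt = 100 * (1 + 0.00385 * 414.7)
Rt = 100 * (1 + 1.596595)
Rt = 100 * 2.596595
Rt = 259.659 ohm

259.659 ohm


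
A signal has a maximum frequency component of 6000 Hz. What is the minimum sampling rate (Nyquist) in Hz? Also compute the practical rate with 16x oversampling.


By Nyquist theorem, fs_min = 2 * fmax.
fs_min = 2 * 6000 = 12000 Hz
Practical rate = 16 * fs_min = 16 * 12000 = 192000 Hz

fs_min = 12000 Hz, fs_practical = 192000 Hz


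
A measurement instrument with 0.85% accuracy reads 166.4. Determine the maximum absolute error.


Absolute error = (accuracy% / 100) * reading.
Error = (0.85 / 100) * 166.4
Error = 0.0085 * 166.4
Error = 1.4144

1.4144


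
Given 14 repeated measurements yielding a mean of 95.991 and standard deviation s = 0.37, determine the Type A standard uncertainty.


The standard uncertainty for Type A evaluation is u = s / sqrt(n).
u = 0.37 / sqrt(14)
u = 0.37 / 3.7417
u = 0.0989

0.0989


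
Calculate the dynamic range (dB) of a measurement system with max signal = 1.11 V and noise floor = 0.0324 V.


Dynamic range = 20 * log10(Vmax / Vnoise).
DR = 20 * log10(1.11 / 0.0324)
DR = 20 * log10(34.26)
DR = 30.7 dB

30.7 dB


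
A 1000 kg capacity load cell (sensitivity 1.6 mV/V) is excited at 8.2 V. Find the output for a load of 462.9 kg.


Vout = rated_output * Vex * (load / capacity).
Vout = 1.6 * 8.2 * (462.9 / 1000)
Vout = 1.6 * 8.2 * 0.4629
Vout = 6.073 mV

6.073 mV


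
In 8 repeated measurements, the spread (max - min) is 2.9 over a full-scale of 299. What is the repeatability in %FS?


Repeatability = (spread / full scale) * 100%.
R = (2.9 / 299) * 100
R = 0.97 %FS

0.97 %FS


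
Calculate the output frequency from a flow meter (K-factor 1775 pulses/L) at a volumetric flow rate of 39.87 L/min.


Frequency = K * Q / 60 (converting L/min to L/s).
f = 1775 * 39.87 / 60
f = 70769.25 / 60
f = 1179.49 Hz

1179.49 Hz


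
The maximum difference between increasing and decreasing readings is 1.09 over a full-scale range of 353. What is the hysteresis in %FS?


Hysteresis = (max difference / full scale) * 100%.
H = (1.09 / 353) * 100
H = 0.309 %FS

0.309 %FS


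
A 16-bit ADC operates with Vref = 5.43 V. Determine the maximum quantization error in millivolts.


The maximum quantization error is +/- LSB/2.
LSB = Vref / 2^n = 5.43 / 65536 = 8.286e-05 V
Max error = LSB / 2 = 8.286e-05 / 2 = 4.143e-05 V
Max error = 0.0414 mV

0.0414 mV


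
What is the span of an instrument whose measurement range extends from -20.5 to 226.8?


Span = upper range - lower range.
Span = 226.8 - (-20.5)
Span = 247.3

247.3


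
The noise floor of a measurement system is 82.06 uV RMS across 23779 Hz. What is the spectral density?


Noise spectral density = Vrms / sqrt(BW).
NSD = 82.06 / sqrt(23779)
NSD = 82.06 / 154.2044
NSD = 0.5322 uV/sqrt(Hz)

0.5322 uV/sqrt(Hz)


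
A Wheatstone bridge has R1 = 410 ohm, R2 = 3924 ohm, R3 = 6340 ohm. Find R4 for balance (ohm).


At balance: R1*R4 = R2*R3, so R4 = R2*R3/R1.
R4 = 3924 * 6340 / 410
R4 = 24878160 / 410
R4 = 60678.44 ohm

60678.44 ohm


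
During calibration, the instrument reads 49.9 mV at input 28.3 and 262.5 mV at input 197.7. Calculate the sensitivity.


Sensitivity = (y2 - y1) / (x2 - x1).
S = (262.5 - 49.9) / (197.7 - 28.3)
S = 212.6 / 169.4
S = 1.255 mV/unit

1.255 mV/unit


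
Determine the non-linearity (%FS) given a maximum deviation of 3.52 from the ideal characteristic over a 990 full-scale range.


Linearity error = (max deviation / full scale) * 100%.
Linearity = (3.52 / 990) * 100
Linearity = 0.356 %FS

0.356 %FS


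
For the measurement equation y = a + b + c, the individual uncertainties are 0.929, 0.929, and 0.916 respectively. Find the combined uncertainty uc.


For a sum of independent quantities, uc = sqrt(u1^2 + u2^2 + u3^2).
uc = sqrt(0.929^2 + 0.929^2 + 0.916^2)
uc = sqrt(0.863041 + 0.863041 + 0.839056)
uc = 1.6016

1.6016


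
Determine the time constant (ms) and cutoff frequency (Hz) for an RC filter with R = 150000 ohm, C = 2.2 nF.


Time constant: tau = R * C.
tau = 150000 * 2.20e-09 = 0.00033 s
tau = 0.33 ms
Cutoff frequency: fc = 1 / (2*pi*R*C).
fc = 1 / (2*pi*0.00033) = 482.29 Hz

tau = 0.33 ms, fc = 482.29 Hz


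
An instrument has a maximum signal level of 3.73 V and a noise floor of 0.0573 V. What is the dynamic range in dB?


Dynamic range = 20 * log10(Vmax / Vnoise).
DR = 20 * log10(3.73 / 0.0573)
DR = 20 * log10(65.1)
DR = 36.27 dB

36.27 dB


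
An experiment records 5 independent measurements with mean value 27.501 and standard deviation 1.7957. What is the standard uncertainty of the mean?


The standard uncertainty for Type A evaluation is u = s / sqrt(n).
u = 1.7957 / sqrt(5)
u = 1.7957 / 2.2361
u = 0.8031

0.8031


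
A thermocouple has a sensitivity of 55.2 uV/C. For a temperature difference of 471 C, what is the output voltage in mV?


The thermocouple output V = sensitivity * dT.
V = 55.2 uV/C * 471 C
V = 25999.2 uV
V = 25.999 mV

25.999 mV


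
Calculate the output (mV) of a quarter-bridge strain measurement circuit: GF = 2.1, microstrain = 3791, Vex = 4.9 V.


Quarter bridge output: Vout = (GF * epsilon * Vex) / 4.
Vout = (2.1 * 3791e-6 * 4.9) / 4
Vout = 0.03900939 / 4 V
Vout = 0.00975235 V = 9.7523 mV

9.7523 mV
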